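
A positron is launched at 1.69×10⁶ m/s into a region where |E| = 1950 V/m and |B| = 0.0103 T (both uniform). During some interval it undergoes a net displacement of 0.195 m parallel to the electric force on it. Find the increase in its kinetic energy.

The magnetic force is always ⟂ v and does no work; only the electric force changes KE.
ΔKE = F_E · d = |q|E d = (1.602×10⁻¹⁹)(1950)(0.195) ≈ 6.09×10⁻¹⁷ J.

ΔKE ≈ 6.09×10⁻¹⁷ J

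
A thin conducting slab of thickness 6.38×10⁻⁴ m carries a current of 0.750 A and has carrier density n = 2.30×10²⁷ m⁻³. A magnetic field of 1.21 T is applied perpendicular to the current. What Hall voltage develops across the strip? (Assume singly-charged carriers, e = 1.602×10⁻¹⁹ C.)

V_H = IB/(n e t).
V_H = (0.750)(1.21)/((2.30×10²⁷)(1.602×10⁻¹⁹)(6.38×10⁻⁴)) ≈ 3.86×10⁻⁶ V.

V_H ≈ 3.86×10⁻⁶ V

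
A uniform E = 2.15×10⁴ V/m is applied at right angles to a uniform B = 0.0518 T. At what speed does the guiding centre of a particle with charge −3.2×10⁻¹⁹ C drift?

The steady drift has the magnetic force balancing the electric force, so v_d = E/B.
v_d = 2.15×10⁴/0.0518 = 4.15×10⁵ m/s.

v_d ≈ 4.15×10⁵ m/s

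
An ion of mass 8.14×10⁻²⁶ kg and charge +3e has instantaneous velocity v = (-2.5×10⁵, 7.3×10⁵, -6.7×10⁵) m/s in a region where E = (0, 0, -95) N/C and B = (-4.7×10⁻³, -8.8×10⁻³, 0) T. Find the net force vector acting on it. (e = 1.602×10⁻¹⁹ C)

F ≈ (-2.83×10⁻¹⁵, 1.51×10⁻¹⁵, 2.66×10⁻¹⁵) N

v×B = (-5900, 3150, 5630) N/C.
E + v×B = (-5900, 3150, 5540) N/C.
F = q(E + v×B) = (4.806×10⁻¹⁹ C)·(-5900, 3150, 5540) = (-2.83×10⁻¹⁵, 1.51×10⁻¹⁵, 2.66×10⁻¹⁵) N.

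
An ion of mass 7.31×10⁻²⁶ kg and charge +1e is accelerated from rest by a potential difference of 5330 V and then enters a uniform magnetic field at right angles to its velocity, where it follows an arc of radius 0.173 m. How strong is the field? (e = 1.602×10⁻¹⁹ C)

v = √(2|q|V/m) = √(2·1.602×10⁻¹⁹·5330/7.31×10⁻²⁶) ≈ 1.528×10⁵ m/s.
B = mv/(|q|r) = (7.31×10⁻²⁶)(1.528×10⁵)/((1.602×10⁻¹⁹)(0.173)) ≈ 0.403 T.

B ≈ 0.403 T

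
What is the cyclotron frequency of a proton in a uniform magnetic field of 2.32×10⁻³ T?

f = |q|B/(2πm).
f = (1.602×10⁻¹⁹)(2.32×10⁻³)/(2π·1.673×10⁻²⁷) ≈ 3.54×10⁴ Hz.

f ≈ 3.54×10⁴ Hz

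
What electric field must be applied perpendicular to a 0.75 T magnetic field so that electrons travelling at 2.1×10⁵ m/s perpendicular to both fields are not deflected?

E = 1.6×10⁵ V/m

For straight-line motion qE = qvB, so E = vB.
E = 2.1×10⁵ × 0.75 = 1.6×10⁵ V/m.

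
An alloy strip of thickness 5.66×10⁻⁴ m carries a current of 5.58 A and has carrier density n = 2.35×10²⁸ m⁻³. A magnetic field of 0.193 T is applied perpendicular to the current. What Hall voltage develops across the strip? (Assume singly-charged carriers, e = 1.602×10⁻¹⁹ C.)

V_H = IB/(n e t).
V_H = (5.58)(0.193)/((2.35×10²⁸)(1.602×10⁻¹⁹)(5.66×10⁻⁴)) ≈ 5.05×10⁻⁷ V.

V_H ≈ 5.05×10⁻⁷ V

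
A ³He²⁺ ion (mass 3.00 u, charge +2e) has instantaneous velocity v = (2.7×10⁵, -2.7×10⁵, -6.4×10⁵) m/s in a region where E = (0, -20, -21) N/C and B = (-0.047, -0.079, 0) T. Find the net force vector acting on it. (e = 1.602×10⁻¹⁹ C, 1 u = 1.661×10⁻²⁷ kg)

v×B = (-5.06×10⁴, 3.01×10⁴, -3.40×10⁴) N/C.
E + v×B = (-5.06×10⁴, 3.01×10⁴, -3.40×10⁴) N/C.
F = q(E + v×B) = (3.204×10⁻¹⁹ C)·(-5.06×10⁴, 3.01×10⁴, -3.40×10⁴) = (-1.62×10⁻¹⁴, 9.63×10⁻¹⁵, -1.09×10⁻¹⁴) N.

F ≈ (-1.62×10⁻¹⁴, 9.63×10⁻¹⁵, -1.09×10⁻¹⁴) N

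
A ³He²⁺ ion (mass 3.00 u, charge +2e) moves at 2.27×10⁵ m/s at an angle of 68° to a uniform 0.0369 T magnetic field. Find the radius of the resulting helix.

v⊥ = v sinθ = 2.27×10⁵·sin68° ≈ 2.105×10⁵ m/s.
r = m v⊥/(|q|B) = (4.983×10⁻²⁷)(2.105×10⁵)/((3.204×10⁻¹⁹)(0.0369)) ≈ 0.0887 m.

r ≈ 0.0887 m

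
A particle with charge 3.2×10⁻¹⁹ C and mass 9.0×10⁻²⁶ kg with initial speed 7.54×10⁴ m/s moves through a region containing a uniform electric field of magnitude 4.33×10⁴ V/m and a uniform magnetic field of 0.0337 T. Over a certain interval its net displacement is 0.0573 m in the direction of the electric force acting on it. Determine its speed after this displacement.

v_f ≈ 1.53×10⁵ m/s

B does no work; ΔKE = |q|E d.
½mv_f² = ½mv₀² + |q|Ed = ½(9.0×10⁻²⁶)(7.54×10⁴)² + (3.2×10⁻¹⁹)(4.33×10⁴)(0.0573) ≈ 2.558×10⁻¹⁶ J + 7.939×10⁻¹⁶ J ≈ 1.050×10⁻¹⁵ J.
v_f = √(2·1.050×10⁻¹⁵/9.0×10⁻²⁶) ≈ 1.53×10⁵ m/s.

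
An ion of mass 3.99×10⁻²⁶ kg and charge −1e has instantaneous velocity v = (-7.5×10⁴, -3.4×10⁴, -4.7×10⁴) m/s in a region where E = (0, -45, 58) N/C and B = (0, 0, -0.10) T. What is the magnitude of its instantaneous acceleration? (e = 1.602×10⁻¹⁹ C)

v×B = (3400, -7500, 0) N/C.
E + v×B = (3400, -7540, 58.0) N/C.
F = q(E + v×B) = (−1.602×10⁻¹⁹ C)·(3400, -7540, 58.0) = (-5.45×10⁻¹⁶, 1.21×10⁻¹⁵, -9.29×10⁻¹⁸) N.
|a| = |F|/m = 1.326×10⁻¹⁵/3.99×10⁻²⁶ ≈ 3.32×10¹⁰ m/s².

|a| ≈ 3.32×10¹⁰ m/s²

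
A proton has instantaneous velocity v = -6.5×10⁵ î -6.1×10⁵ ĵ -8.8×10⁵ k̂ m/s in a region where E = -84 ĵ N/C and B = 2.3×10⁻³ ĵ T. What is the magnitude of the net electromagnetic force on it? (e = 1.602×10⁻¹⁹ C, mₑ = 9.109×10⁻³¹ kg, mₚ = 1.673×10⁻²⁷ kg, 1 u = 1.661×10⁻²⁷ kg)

|F| ≈ 4.03×10⁻¹⁶ N

v×B = (2020, 0, -1500) N/C.
E + v×B = (2020, -84.0, -1500) N/C.
F = q(E + v×B) = (1.602×10⁻¹⁹ C)·(2020, -84.0, -1500) = (3.24×10⁻¹⁶, -1.35×10⁻¹⁷, -2.39×10⁻¹⁶) N.
|F| = 4.03×10⁻¹⁶ N.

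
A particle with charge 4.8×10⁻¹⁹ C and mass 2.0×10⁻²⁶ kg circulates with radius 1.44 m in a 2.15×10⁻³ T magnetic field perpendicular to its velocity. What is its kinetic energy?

KE ≈ 5.52×10⁻¹⁷ J

v = |q|Br/m, then KE = ½mv² = (qBr)²/(2m).
v = (4.8×10⁻¹⁹)(2.15×10⁻³)(1.44)/2.0×10⁻²⁶ ≈ 7.430×10⁴ m/s.
KE = ½(2.0×10⁻²⁶)(7.430×10⁴)² ≈ 5.52×10⁻¹⁷ J.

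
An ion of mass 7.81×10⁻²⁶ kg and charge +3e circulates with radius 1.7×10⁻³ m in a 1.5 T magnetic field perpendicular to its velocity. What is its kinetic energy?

v = |q|Br/m, then KE = ½mv² = (qBr)²/(2m).
v = (4.806×10⁻¹⁹)(1.5)(1.7×10⁻³)/7.81×10⁻²⁶ ≈ 1.569×10⁴ m/s.
KE = ½(7.81×10⁻²⁶)(1.569×10⁴)² ≈ 9.6×10⁻¹⁸ J.

KE ≈ 9.6×10⁻¹⁸ J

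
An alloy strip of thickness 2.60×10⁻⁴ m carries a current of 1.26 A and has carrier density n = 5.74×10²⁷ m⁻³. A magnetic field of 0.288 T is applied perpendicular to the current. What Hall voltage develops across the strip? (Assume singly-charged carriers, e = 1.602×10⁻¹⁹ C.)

V_H ≈ 1.52×10⁻⁶ V

V_H = IB/(n e t).
V_H = (1.26)(0.288)/((5.74×10²⁷)(1.602×10⁻¹⁹)(2.60×10⁻⁴)) ≈ 1.52×10⁻⁶ V.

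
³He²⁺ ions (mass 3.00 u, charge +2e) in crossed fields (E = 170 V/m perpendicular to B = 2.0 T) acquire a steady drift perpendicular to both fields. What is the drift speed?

v_d ≈ 85 m/s

The E×B drift speed is v_d = E/B.
v_d = 170/2.0 = 85 m/s.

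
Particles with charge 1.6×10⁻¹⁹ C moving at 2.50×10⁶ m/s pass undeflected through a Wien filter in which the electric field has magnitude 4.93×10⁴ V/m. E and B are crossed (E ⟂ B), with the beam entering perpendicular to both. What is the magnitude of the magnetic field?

Balance of forces in the selector: qE = qvB ⇒ B = E/v.
B = 4.93×10⁴/2.50×10⁶ = 0.0197 T.

B = 0.0197 T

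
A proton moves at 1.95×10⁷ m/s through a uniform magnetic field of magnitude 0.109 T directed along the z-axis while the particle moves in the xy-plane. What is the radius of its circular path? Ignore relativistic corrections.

r ≈ 1.87 m

The magnetic force provides the centripetal force: |q|vB = mv²/r.
r = mv/(|q|B) = (1.673×10⁻²⁷)(1.95×10⁷)/((1.602×10⁻¹⁹)(0.109)) ≈ 1.87 m.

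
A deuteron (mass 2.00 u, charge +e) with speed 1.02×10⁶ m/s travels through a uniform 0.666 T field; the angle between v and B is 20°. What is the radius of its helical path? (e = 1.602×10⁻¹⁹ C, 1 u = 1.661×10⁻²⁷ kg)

v⊥ = v sinθ = 1.02×10⁶·sin20° ≈ 3.489×10⁵ m/s.
r = m v⊥/(|q|B) = (3.322×10⁻²⁷)(3.489×10⁵)/((1.602×10⁻¹⁹)(0.666)) ≈ 0.0109 m.

r ≈ 0.0109 m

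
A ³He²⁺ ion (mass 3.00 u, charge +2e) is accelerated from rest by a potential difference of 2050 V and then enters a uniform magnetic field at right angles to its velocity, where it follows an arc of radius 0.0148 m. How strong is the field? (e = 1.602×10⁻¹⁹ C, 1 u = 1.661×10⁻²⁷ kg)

B ≈ 0.540 T

v = √(2|q|V/m) = √(2·3.204×10⁻¹⁹·2050/4.983×10⁻²⁷) ≈ 5.134×10⁵ m/s.
B = mv/(|q|r) = (4.983×10⁻²⁷)(5.134×10⁵)/((3.204×10⁻¹⁹)(0.0148)) ≈ 0.540 T.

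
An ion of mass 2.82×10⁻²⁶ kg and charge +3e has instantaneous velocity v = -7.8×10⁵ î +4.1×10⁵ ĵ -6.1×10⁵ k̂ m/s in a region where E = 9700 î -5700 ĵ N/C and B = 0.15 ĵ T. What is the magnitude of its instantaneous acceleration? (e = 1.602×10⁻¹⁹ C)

|a| ≈ 2.64×10¹² m/s²

v×B = (9.15×10⁴, 0, -1.17×10⁵) N/C.
E + v×B = (1.01×10⁵, -5700, -1.17×10⁵) N/C.
F = q(E + v×B) = (4.806×10⁻¹⁹ C)·(1.01×10⁵, -5700, -1.17×10⁵) = (4.86×10⁻¹⁴, -2.74×10⁻¹⁵, -5.62×10⁻¹⁴) N.
|a| = |F|/m = 7.440×10⁻¹⁴/2.82×10⁻²⁶ ≈ 2.64×10¹² m/s².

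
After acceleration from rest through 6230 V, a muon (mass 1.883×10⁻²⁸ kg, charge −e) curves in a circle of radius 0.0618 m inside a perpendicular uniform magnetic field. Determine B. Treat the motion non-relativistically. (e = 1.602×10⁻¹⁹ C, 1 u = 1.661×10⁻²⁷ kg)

B ≈ 0.0619 T

v = √(2|q|V/m) = √(2·1.602×10⁻¹⁹·6230/1.883×10⁻²⁸) ≈ 3.256×10⁶ m/s.
B = mv/(|q|r) = (1.883×10⁻²⁸)(3.256×10⁶)/((1.602×10⁻¹⁹)(0.0618)) ≈ 0.0619 T.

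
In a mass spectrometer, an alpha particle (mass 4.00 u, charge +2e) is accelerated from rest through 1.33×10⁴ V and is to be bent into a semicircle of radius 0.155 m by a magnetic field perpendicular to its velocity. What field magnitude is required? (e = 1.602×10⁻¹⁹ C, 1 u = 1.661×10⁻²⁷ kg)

B ≈ 0.152 T

v = √(2|q|V/m) = √(2·3.204×10⁻¹⁹·1.33×10⁴/6.644×10⁻²⁷) ≈ 1.133×10⁶ m/s.
B = mv/(|q|r) = (6.644×10⁻²⁷)(1.133×10⁶)/((3.204×10⁻¹⁹)(0.155)) ≈ 0.152 T.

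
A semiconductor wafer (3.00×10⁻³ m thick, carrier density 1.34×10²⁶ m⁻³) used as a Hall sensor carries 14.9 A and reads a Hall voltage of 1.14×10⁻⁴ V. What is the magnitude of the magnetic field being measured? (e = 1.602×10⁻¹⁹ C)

B ≈ 0.493 T

From V_H = IB/(n e t), B = V_H n e t / I.
B = (1.14×10⁻⁴)(1.34×10²⁶)(1.602×10⁻¹⁹)(3.00×10⁻³)/14.9 ≈ 0.493 T.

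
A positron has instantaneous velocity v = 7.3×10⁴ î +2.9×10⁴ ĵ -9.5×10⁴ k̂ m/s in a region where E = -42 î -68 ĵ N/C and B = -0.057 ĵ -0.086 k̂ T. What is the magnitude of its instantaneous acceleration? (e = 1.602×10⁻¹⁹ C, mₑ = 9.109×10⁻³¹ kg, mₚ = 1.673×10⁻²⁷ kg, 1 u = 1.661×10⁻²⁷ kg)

v×B = (-7910, 6280, -4160) N/C.
E + v×B = (-7950, 6210, -4160) N/C.
F = q(E + v×B) = (1.602×10⁻¹⁹ C)·(-7950, 6210, -4160) = (-1.27×10⁻¹⁵, 9.95×10⁻¹⁶, -6.67×10⁻¹⁶) N.
|a| = |F|/m = 1.748×10⁻¹⁵/9.109×10⁻³¹ ≈ 1.92×10¹⁵ m/s².

|a| ≈ 1.92×10¹⁵ m/s²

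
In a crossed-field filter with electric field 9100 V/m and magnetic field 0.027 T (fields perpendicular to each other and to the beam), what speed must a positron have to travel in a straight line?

For undeflected motion the electric and magnetic forces balance: qE = qvB.
v = E/B = 9100/0.027 = 3.4×10⁵ m/s.

v = 3.4×10⁵ m/s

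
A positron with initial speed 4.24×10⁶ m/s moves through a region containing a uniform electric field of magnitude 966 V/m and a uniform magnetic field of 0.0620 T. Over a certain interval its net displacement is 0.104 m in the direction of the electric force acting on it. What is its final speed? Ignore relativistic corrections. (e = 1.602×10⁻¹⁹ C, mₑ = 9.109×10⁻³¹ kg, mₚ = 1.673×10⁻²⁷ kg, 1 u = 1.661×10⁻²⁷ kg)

B does no work; ΔKE = |q|E d.
½mv_f² = ½mv₀² + |q|Ed = ½(9.109×10⁻³¹)(4.24×10⁶)² + (1.602×10⁻¹⁹)(966)(0.104) ≈ 8.188×10⁻¹⁸ J + 1.609×10⁻¹⁷ J ≈ 2.428×10⁻¹⁷ J.
v_f = √(2·2.428×10⁻¹⁷/9.109×10⁻³¹) ≈ 7.30×10⁶ m/s.

v_f ≈ 7.30×10⁶ m/s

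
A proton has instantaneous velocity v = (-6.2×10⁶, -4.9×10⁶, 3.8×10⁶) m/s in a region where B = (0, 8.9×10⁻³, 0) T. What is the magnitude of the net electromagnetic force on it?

|F| ≈ 1.04×10⁻¹⁴ N

v×B = (-3.38×10⁴, 0, -5.52×10⁴) N/C.
F = q v×B = (1.602×10⁻¹⁹ C)·(-3.38×10⁴, 0, -5.52×10⁴) = (-5.42×10⁻¹⁵, 0, -8.84×10⁻¹⁵) N.
|F| = 1.04×10⁻¹⁴ N.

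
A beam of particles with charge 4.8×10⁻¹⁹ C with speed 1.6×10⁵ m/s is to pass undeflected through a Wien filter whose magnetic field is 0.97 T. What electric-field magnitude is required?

E = 1.6×10⁵ V/m

For straight-line motion qE = qvB, so E = vB.
E = 1.6×10⁵ × 0.97 = 1.6×10⁵ V/m.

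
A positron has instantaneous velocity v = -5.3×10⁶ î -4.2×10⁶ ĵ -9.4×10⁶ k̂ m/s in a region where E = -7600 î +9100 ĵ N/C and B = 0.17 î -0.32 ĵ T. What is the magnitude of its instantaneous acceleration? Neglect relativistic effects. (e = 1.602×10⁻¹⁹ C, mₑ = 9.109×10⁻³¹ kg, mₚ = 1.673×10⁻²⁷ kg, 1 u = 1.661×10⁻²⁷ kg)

v×B = (-3.01×10⁶, -1.60×10⁶, 2.41×10⁶) N/C.
E + v×B = (-3.02×10⁶, -1.59×10⁶, 2.41×10⁶) N/C.
F = q(E + v×B) = (1.602×10⁻¹⁹ C)·(-3.02×10⁶, -1.59×10⁶, 2.41×10⁶) = (-4.83×10⁻¹³, -2.55×10⁻¹³, 3.86×10⁻¹³) N.
|a| = |F|/m = 6.688×10⁻¹³/9.109×10⁻³¹ ≈ 7.34×10¹⁷ m/s².

|a| ≈ 7.34×10¹⁷ m/s²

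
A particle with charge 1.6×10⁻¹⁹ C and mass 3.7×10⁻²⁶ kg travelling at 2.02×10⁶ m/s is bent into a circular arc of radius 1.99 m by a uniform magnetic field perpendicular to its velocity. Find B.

B ≈ 0.235 T

From |q|vB = mv²/r, B = mv/(|q|r).
B = (3.7×10⁻²⁶)(2.02×10⁶)/((1.6×10⁻¹⁹)(1.99)) ≈ 0.235 T.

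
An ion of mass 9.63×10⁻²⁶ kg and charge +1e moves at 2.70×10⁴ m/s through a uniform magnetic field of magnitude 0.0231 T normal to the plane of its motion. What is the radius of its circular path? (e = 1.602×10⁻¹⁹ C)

The magnetic force provides the centripetal force: |q|vB = mv²/r.
r = mv/(|q|B) = (9.63×10⁻²⁶)(2.70×10⁴)/((1.602×10⁻¹⁹)(0.0231)) ≈ 0.703 m.

r ≈ 0.703 m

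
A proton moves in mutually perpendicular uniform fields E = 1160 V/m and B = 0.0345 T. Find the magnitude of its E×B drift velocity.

v_d ≈ 3.36×10⁴ m/s

The steady drift has the magnetic force balancing the electric force, so v_d = E/B.
v_d = 1160/0.0345 = 3.36×10⁴ m/s.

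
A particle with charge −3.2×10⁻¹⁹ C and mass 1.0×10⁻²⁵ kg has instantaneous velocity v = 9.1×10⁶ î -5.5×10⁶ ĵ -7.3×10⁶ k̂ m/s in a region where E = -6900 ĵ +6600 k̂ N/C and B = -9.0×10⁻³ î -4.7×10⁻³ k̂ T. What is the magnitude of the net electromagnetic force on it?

|F| ≈ 3.62×10⁻¹⁴ N

v×B = (2.58×10⁴, 1.08×10⁵, -4.95×10⁴) N/C.
E + v×B = (2.58×10⁴, 1.02×10⁵, -4.29×10⁴) N/C.
F = q(E + v×B) = (−3.2×10⁻¹⁹ C)·(2.58×10⁴, 1.02×10⁵, -4.29×10⁴) = (-8.27×10⁻¹⁵, -3.25×10⁻¹⁴, 1.37×10⁻¹⁴) N.
|F| = 3.62×10⁻¹⁴ N.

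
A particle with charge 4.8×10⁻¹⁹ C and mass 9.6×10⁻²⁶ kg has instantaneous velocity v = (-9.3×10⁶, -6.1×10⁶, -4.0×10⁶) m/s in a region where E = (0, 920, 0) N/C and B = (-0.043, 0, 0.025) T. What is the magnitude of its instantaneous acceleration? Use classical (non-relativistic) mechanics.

|a| ≈ 2.53×10¹² m/s²

v×B = (-1.52×10⁵, 4.04×10⁵, -2.62×10⁵) N/C.
E + v×B = (-1.52×10⁵, 4.05×10⁵, -2.62×10⁵) N/C.
F = q(E + v×B) = (4.8×10⁻¹⁹ C)·(-1.52×10⁵, 4.05×10⁵, -2.62×10⁵) = (-7.32×10⁻¹⁴, 1.95×10⁻¹³, -1.26×10⁻¹³) N.
|a| = |F|/m = 2.431×10⁻¹³/9.6×10⁻²⁶ ≈ 2.53×10¹² m/s².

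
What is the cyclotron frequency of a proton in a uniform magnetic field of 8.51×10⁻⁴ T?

f = |q|B/(2πm).
f = (1.602×10⁻¹⁹)(8.51×10⁻⁴)/(2π·1.673×10⁻²⁷) ≈ 1.30×10⁴ Hz.

f ≈ 1.30×10⁴ Hz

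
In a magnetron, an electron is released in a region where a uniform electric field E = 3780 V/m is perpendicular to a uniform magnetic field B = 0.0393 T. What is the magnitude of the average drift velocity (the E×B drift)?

The E×B drift speed is v_d = E/B.
v_d = 3780/0.0393 = 9.62×10⁴ m/s.

v_d ≈ 9.62×10⁴ m/s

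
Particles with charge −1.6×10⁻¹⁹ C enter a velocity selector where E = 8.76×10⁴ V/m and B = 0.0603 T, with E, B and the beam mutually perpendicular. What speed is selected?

v = 1.45×10⁶ m/s

Straight-line motion ⇒ electric and magnetic forces cancel, so E = vB.
v = E/B = 8.76×10⁴/0.0603 = 1.45×10⁶ m/s.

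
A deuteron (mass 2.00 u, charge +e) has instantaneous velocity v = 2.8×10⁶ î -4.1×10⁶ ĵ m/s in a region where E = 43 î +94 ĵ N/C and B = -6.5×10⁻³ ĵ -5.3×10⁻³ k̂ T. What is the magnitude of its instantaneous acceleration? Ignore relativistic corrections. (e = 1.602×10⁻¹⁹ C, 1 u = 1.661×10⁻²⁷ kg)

|a| ≈ 1.55×10¹² m/s²

v×B = (2.17×10⁴, 1.48×10⁴, -1.82×10⁴) N/C.
E + v×B = (2.18×10⁴, 1.49×10⁴, -1.82×10⁴) N/C.
F = q(E + v×B) = (1.602×10⁻¹⁹ C)·(2.18×10⁴, 1.49×10⁴, -1.82×10⁴) = (3.49×10⁻¹⁵, 2.39×10⁻¹⁵, -2.92×10⁻¹⁵) N.
|a| = |F|/m = 5.137×10⁻¹⁵/3.322×10⁻²⁷ ≈ 1.55×10¹² m/s².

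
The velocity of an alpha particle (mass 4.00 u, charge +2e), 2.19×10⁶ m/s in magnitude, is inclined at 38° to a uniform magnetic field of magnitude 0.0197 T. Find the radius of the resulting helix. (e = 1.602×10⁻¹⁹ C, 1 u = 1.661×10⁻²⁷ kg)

v⊥ = v sinθ = 2.19×10⁶·sin38° ≈ 1.348×10⁶ m/s.
r = m v⊥/(|q|B) = (6.644×10⁻²⁷)(1.348×10⁶)/((3.204×10⁻¹⁹)(0.0197)) ≈ 1.42 m.

r ≈ 1.42 m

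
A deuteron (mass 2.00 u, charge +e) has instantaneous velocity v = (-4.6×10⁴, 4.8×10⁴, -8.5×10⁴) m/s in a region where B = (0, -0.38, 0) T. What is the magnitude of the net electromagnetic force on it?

v×B = (-3.23×10⁴, 0, 1.75×10⁴) N/C.
F = q v×B = (1.602×10⁻¹⁹ C)·(-3.23×10⁴, 0, 1.75×10⁴) = (-5.17×10⁻¹⁵, 0, 2.80×10⁻¹⁵) N.
|F| = 5.88×10⁻¹⁵ N.

|F| ≈ 5.88×10⁻¹⁵ N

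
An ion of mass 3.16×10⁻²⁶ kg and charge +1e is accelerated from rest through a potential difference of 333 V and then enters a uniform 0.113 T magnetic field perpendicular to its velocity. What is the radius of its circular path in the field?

Acceleration: |q|V = ½mv² ⇒ v = √(2|q|V/m) = √(2·1.602×10⁻¹⁹·333/3.16×10⁻²⁶) ≈ 5.811×10⁴ m/s.
In the field: r = mv/(|q|B) = (3.16×10⁻²⁶)(5.811×10⁴)/((1.602×10⁻¹⁹)(0.113)) ≈ 0.101 m.

r ≈ 0.101 m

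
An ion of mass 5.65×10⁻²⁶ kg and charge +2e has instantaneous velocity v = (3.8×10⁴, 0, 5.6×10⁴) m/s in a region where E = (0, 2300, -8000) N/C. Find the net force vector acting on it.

F ≈ (0, 7.37×10⁻¹⁶, -2.56×10⁻¹⁵) N

Only an electric field acts, so F = qE = (3.204×10⁻¹⁹ C)·(0, 2300, -8000) = (0, 7.37×10⁻¹⁶, -2.56×10⁻¹⁵) N.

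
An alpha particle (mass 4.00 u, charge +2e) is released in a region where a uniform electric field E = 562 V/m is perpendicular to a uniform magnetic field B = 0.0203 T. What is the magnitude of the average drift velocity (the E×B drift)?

v_d ≈ 2.77×10⁴ m/s

The steady drift has the magnetic force balancing the electric force, so v_d = E/B.
v_d = 562/0.0203 = 2.77×10⁴ m/s.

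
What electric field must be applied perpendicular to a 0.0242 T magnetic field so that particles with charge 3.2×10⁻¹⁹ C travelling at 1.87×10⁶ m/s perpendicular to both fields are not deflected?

E = 4.53×10⁴ V/m

For straight-line motion qE = qvB, so E = vB.
E = 1.87×10⁶ × 0.0242 = 4.53×10⁴ V/m.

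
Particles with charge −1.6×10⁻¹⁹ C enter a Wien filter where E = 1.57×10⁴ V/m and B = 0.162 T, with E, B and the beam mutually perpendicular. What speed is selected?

Straight-line motion ⇒ electric and magnetic forces cancel, so E = vB.
v = E/B = 1.57×10⁴/0.162 = 9.69×10⁴ m/s.

v = 9.69×10⁴ m/s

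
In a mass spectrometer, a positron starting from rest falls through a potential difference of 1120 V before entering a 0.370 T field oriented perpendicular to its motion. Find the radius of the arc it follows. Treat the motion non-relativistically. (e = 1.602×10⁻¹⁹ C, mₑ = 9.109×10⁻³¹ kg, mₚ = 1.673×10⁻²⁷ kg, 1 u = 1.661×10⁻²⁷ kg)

r ≈ 3.05×10⁻⁴ m

Acceleration: |q|V = ½mv² ⇒ v = √(2|q|V/m) = √(2·1.602×10⁻¹⁹·1120/9.109×10⁻³¹) ≈ 1.985×10⁷ m/s.
In the field: r = mv/(|q|B) = (9.109×10⁻³¹)(1.985×10⁷)/((1.602×10⁻¹⁹)(0.370)) ≈ 3.05×10⁻⁴ m.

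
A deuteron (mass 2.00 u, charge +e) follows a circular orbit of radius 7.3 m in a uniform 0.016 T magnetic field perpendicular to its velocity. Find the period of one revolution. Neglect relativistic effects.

T ≈ 8.1×10⁻⁶ s

The cyclotron period depends only on m, q, B: T = 2πm/(|q|B).
T = 2π(3.322×10⁻²⁷)/((1.602×10⁻¹⁹)(0.016)) ≈ 8.1×10⁻⁶ s.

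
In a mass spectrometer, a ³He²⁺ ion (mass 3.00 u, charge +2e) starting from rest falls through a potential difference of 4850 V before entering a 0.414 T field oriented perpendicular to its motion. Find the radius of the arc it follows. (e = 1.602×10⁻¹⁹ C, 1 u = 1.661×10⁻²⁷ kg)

Acceleration: |q|V = ½mv² ⇒ v = √(2|q|V/m) = √(2·3.204×10⁻¹⁹·4850/4.983×10⁻²⁷) ≈ 7.897×10⁵ m/s.
In the field: r = mv/(|q|B) = (4.983×10⁻²⁷)(7.897×10⁵)/((3.204×10⁻¹⁹)(0.414)) ≈ 0.0297 m.

r ≈ 0.0297 m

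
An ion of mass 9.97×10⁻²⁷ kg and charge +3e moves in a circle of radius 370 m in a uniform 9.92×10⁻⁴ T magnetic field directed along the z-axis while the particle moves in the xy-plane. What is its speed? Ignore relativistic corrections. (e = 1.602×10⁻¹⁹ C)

From |q|vB = mv²/r, v = |q|Br/m.
v = (4.806×10⁻¹⁹)(9.92×10⁻⁴)(370)/9.97×10⁻²⁷ ≈ 1.77×10⁷ m/s.

v ≈ 1.77×10⁷ m/s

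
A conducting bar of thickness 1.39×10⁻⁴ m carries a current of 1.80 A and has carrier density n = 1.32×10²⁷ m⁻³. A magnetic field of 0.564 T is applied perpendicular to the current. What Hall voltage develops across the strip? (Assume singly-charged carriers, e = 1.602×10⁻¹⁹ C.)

V_H ≈ 3.45×10⁻⁵ V

V_H = IB/(n e t).
V_H = (1.80)(0.564)/((1.32×10²⁷)(1.602×10⁻¹⁹)(1.39×10⁻⁴)) ≈ 3.45×10⁻⁵ V.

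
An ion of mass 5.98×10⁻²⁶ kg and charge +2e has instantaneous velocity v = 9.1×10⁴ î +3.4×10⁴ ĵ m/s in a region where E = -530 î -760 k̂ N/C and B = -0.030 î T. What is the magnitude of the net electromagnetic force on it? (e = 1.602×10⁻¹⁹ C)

v×B = (0, 0, 1020) N/C.
E + v×B = (-530, 0, 260) N/C.
F = q(E + v×B) = (3.204×10⁻¹⁹ C)·(-530, 0, 260) = (-1.70×10⁻¹⁶, 0, 8.33×10⁻¹⁷) N.
|F| = 1.89×10⁻¹⁶ N.

|F| ≈ 1.89×10⁻¹⁶ N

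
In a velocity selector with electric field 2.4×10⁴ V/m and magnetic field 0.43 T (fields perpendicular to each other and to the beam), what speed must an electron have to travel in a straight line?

For undeflected motion the electric and magnetic forces balance: qE = qvB.
v = E/B = 2.4×10⁴/0.43 = 5.6×10⁴ m/s.

v = 5.6×10⁴ m/s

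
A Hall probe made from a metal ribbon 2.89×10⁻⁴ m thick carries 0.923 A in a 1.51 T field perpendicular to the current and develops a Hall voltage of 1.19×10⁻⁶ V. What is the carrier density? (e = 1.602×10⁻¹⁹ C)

n ≈ 2.53×10²⁸ m⁻³

From V_H = IB/(n e t), n = IB/(V_H e t).
n = (0.923)(1.51)/((1.19×10⁻⁶)(1.602×10⁻¹⁹)(2.89×10⁻⁴)) ≈ 2.53×10²⁸ m⁻³.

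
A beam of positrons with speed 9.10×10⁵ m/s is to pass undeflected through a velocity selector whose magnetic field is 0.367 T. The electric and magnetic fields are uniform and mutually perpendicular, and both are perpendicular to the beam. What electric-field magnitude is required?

E = 3.34×10⁵ V/m

For straight-line motion qE = qvB, so E = vB.
E = 9.10×10⁵ × 0.367 = 3.34×10⁵ V/m.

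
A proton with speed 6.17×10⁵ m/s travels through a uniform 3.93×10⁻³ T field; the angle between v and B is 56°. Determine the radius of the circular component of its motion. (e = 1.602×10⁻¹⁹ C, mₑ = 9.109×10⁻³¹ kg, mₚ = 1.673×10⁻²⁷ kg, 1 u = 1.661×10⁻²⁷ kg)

v⊥ = v sinθ = 6.17×10⁵·sin56° ≈ 5.115×10⁵ m/s.
r = m v⊥/(|q|B) = (1.673×10⁻²⁷)(5.115×10⁵)/((1.602×10⁻¹⁹)(3.93×10⁻³)) ≈ 1.36 m.

r ≈ 1.36 m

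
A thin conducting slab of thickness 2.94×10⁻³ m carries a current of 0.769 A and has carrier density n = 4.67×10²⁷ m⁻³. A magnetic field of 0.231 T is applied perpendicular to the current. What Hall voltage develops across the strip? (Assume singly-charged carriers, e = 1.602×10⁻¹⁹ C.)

V_H ≈ 8.08×10⁻⁸ V

V_H = IB/(n e t).
V_H = (0.769)(0.231)/((4.67×10²⁷)(1.602×10⁻¹⁹)(2.94×10⁻³)) ≈ 8.08×10⁻⁸ V.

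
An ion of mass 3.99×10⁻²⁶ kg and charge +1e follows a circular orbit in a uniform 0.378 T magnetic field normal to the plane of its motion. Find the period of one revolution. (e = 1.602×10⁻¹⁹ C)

The cyclotron period depends only on m, q, B: T = 2πm/(|q|B).
T = 2π(3.99×10⁻²⁶)/((1.602×10⁻¹⁹)(0.378)) ≈ 4.14×10⁻⁶ s.

T ≈ 4.14×10⁻⁶ s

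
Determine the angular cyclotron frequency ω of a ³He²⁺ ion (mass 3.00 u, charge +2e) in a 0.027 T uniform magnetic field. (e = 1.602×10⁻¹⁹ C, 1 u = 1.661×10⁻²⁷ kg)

ω = |q|B/m.
ω = (3.204×10⁻¹⁹)(0.027)/4.983×10⁻²⁷ ≈ 1.7×10⁶ rad/s.

ω ≈ 1.7×10⁶ rad/s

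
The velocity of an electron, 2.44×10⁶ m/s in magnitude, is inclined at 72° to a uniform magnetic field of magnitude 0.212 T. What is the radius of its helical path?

r ≈ 6.22×10⁻⁵ m

v⊥ = v sinθ = 2.44×10⁶·sin72° ≈ 2.321×10⁶ m/s.
r = m v⊥/(|q|B) = (9.109×10⁻³¹)(2.321×10⁶)/((1.602×10⁻¹⁹)(0.212)) ≈ 6.22×10⁻⁵ m.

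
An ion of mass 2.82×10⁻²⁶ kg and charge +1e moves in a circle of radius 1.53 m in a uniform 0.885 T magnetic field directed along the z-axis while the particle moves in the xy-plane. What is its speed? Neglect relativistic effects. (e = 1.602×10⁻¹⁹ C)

From |q|vB = mv²/r, v = |q|Br/m.
v = (1.602×10⁻¹⁹)(0.885)(1.53)/2.82×10⁻²⁶ ≈ 7.69×10⁶ m/s.

v ≈ 7.69×10⁶ m/s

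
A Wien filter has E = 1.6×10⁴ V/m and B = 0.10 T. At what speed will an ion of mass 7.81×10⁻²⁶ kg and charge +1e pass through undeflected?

v = 1.6×10⁵ m/s

Straight-line motion ⇒ electric and magnetic forces cancel, so E = vB.
v = E/B = 1.6×10⁴/0.10 = 1.6×10⁵ m/s.
The result is independent of the particle's charge and mass.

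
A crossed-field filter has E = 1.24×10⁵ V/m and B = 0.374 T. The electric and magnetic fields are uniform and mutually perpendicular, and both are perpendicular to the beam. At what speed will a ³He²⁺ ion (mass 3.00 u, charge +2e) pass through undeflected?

Zero net Lorentz force requires |qE| = |q v×B|, i.e. E = vB.
v = E/B = 1.24×10⁵/0.374 = 3.32×10⁵ m/s.

v = 3.32×10⁵ m/s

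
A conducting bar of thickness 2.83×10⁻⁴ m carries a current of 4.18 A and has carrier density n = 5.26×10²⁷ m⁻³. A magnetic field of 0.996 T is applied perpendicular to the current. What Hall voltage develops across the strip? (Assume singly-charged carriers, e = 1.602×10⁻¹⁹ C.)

V_H = IB/(n e t).
V_H = (4.18)(0.996)/((5.26×10²⁷)(1.602×10⁻¹⁹)(2.83×10⁻⁴)) ≈ 1.75×10⁻⁵ V.

V_H ≈ 1.75×10⁻⁵ V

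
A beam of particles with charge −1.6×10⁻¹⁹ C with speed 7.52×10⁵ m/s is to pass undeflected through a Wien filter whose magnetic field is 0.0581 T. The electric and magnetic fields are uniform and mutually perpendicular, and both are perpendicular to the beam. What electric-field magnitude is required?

For straight-line motion qE = qvB, so E = vB.
E = 7.52×10⁵ × 0.0581 = 4.37×10⁴ V/m.

E = 4.37×10⁴ V/m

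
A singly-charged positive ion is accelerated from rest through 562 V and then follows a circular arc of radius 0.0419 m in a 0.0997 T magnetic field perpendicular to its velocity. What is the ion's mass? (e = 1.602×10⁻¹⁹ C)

m ≈ 2.49×10⁻²⁷ kg

Combine |q|V = ½mv² and r = mv/(|q|B): eliminate v to get m = qB²r²/(2V).
m = (1.602×10⁻¹⁹)(0.0997)²(0.0419)²/(2·562) ≈ 2.49×10⁻²⁷ kg.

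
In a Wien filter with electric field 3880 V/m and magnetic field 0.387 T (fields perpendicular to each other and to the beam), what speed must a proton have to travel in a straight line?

v = 1.00×10⁴ m/s

For undeflected motion the electric and magnetic forces balance: qE = qvB.
v = E/B = 3880/0.387 = 1.00×10⁴ m/s.
The result is independent of the particle's charge and mass.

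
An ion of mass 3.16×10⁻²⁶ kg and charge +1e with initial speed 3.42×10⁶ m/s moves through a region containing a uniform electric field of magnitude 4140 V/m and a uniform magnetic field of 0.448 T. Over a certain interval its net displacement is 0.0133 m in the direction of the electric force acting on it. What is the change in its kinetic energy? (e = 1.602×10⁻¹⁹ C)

The magnetic force is always ⟂ v and does no work; only the electric force changes KE.
ΔKE = F_E · d = |q|E d = (1.602×10⁻¹⁹)(4140)(0.0133) ≈ 8.82×10⁻¹⁸ J.

ΔKE ≈ 8.82×10⁻¹⁸ J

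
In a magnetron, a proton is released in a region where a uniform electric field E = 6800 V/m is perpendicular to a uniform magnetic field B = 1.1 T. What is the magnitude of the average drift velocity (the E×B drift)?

v_d ≈ 6200 m/s

The steady drift has the magnetic force balancing the electric force, so v_d = E/B.
v_d = 6800/1.1 = 6200 m/s.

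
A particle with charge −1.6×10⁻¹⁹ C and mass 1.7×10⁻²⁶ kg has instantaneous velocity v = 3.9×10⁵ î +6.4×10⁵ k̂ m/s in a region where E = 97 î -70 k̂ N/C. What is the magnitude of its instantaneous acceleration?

|a| ≈ 1.13×10⁹ m/s²

Only an electric field acts, so F = qE = (−1.6×10⁻¹⁹ C)·(97.0, 0, -70.0) = (-1.55×10⁻¹⁷, 0, 1.12×10⁻¹⁷) N.
|a| = |F|/m = 1.914×10⁻¹⁷/1.7×10⁻²⁶ ≈ 1.13×10⁹ m/s².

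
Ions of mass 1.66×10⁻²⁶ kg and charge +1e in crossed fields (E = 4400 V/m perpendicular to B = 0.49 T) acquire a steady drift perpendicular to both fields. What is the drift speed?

In crossed fields the guiding centre drifts at v_d = |E×B|/B² = E/B, independent of charge and mass.
v_d = 4400/0.49 = 9000 m/s.

v_d ≈ 9000 m/s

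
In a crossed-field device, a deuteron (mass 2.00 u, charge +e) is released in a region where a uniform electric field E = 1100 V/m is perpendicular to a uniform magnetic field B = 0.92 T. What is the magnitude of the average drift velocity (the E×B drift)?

v_d ≈ 1200 m/s

The E×B drift speed is v_d = E/B.
v_d = 1100/0.92 = 1200 m/s.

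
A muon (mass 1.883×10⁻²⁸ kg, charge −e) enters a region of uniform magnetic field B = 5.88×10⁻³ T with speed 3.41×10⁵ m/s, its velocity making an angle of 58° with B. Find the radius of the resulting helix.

r ≈ 0.0578 m

v⊥ = v sinθ = 3.41×10⁵·sin58° ≈ 2.892×10⁵ m/s.
r = m v⊥/(|q|B) = (1.883×10⁻²⁸)(2.892×10⁵)/((1.602×10⁻¹⁹)(5.88×10⁻³)) ≈ 0.0578 m.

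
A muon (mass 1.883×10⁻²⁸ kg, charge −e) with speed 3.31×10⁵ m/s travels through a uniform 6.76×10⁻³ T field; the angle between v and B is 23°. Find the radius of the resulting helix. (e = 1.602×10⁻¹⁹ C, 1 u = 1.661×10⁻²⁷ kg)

v⊥ = v sinθ = 3.31×10⁵·sin23° ≈ 1.293×10⁵ m/s.
r = m v⊥/(|q|B) = (1.883×10⁻²⁸)(1.293×10⁵)/((1.602×10⁻¹⁹)(6.76×10⁻³)) ≈ 0.0225 m.

r ≈ 0.0225 m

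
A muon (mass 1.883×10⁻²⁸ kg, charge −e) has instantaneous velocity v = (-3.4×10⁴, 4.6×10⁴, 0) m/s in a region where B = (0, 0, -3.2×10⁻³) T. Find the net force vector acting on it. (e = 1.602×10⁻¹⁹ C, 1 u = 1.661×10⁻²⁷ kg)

F ≈ (2.36×10⁻¹⁷, 1.74×10⁻¹⁷, 0) N

v×B = (-147, -109, 0) N/C.
F = q v×B = (−1.602×10⁻¹⁹ C)·(-147, -109, 0) = (2.36×10⁻¹⁷, 1.74×10⁻¹⁷, 0) N.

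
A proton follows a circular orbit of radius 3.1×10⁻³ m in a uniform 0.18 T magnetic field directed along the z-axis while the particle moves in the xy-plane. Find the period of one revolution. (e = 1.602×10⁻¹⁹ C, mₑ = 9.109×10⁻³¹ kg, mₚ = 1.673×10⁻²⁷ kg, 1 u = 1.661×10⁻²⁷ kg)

T ≈ 3.6×10⁻⁷ s

The cyclotron period depends only on m, q, B: T = 2πm/(|q|B).
T = 2π(1.673×10⁻²⁷)/((1.602×10⁻¹⁹)(0.18)) ≈ 3.6×10⁻⁷ s.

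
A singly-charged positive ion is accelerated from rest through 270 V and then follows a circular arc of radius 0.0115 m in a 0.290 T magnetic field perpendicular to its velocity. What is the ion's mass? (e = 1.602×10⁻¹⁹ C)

Combine |q|V = ½mv² and r = mv/(|q|B): eliminate v to get m = qB²r²/(2V).
m = (1.602×10⁻¹⁹)(0.290)²(0.0115)²/(2·270) ≈ 3.30×10⁻²⁷ kg.

m ≈ 3.30×10⁻²⁷ kg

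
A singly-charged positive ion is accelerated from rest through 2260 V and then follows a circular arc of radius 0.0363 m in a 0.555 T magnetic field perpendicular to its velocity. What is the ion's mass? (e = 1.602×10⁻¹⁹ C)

m ≈ 1.44×10⁻²⁶ kg

Combine |q|V = ½mv² and r = mv/(|q|B): eliminate v to get m = qB²r²/(2V).
m = (1.602×10⁻¹⁹)(0.555)²(0.0363)²/(2·2260) ≈ 1.44×10⁻²⁶ kg.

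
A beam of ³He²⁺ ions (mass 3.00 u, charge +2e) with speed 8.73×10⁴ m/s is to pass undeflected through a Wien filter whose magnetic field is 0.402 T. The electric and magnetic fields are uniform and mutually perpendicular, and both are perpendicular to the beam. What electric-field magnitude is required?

E = 3.51×10⁴ V/m

For straight-line motion qE = qvB, so E = vB.
E = 8.73×10⁴ × 0.402 = 3.51×10⁴ V/m.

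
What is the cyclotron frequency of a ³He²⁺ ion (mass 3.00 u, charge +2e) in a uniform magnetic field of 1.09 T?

f = |q|B/(2πm).
f = (3.204×10⁻¹⁹)(1.09)/(2π·4.983×10⁻²⁷) ≈ 1.12×10⁷ Hz.

f ≈ 1.12×10⁷ Hz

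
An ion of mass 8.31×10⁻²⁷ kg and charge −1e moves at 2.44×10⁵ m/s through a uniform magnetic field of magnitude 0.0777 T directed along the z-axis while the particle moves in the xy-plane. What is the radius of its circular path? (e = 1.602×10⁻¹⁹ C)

The magnetic force provides the centripetal force: |q|vB = mv²/r.
r = mv/(|q|B) = (8.31×10⁻²⁷)(2.44×10⁵)/((1.602×10⁻¹⁹)(0.0777)) ≈ 0.163 m.

r ≈ 0.163 m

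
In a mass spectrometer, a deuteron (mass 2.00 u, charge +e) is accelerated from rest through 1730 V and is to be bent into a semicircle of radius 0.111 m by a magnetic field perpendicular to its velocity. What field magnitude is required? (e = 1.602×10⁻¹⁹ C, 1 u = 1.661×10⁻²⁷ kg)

v = √(2|q|V/m) = √(2·1.602×10⁻¹⁹·1730/3.322×10⁻²⁷) ≈ 4.085×10⁵ m/s.
B = mv/(|q|r) = (3.322×10⁻²⁷)(4.085×10⁵)/((1.602×10⁻¹⁹)(0.111)) ≈ 0.0763 T.

B ≈ 0.0763 T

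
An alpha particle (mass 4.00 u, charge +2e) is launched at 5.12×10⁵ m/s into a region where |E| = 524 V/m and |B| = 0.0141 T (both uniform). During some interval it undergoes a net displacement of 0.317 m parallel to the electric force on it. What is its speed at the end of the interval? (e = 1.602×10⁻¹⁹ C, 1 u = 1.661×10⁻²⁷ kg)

v_f ≈ 5.27×10⁵ m/s

B does no work; ΔKE = |q|E d.
½mv_f² = ½mv₀² + |q|Ed = ½(6.644×10⁻²⁷)(5.12×10⁵)² + (3.204×10⁻¹⁹)(524)(0.317) ≈ 8.708×10⁻¹⁶ J + 5.322×10⁻¹⁷ J ≈ 9.241×10⁻¹⁶ J.
v_f = √(2·9.241×10⁻¹⁶/6.644×10⁻²⁷) ≈ 5.27×10⁵ m/s.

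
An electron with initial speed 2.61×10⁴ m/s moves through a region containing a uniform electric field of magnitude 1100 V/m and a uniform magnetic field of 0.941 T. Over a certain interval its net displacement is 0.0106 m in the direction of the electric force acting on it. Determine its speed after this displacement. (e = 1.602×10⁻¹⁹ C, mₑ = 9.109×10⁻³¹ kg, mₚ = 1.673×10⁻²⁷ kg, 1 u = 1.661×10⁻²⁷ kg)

v_f ≈ 2.03×10⁶ m/s

B does no work; ΔKE = |q|E d.
½mv_f² = ½mv₀² + |q|Ed = ½(9.109×10⁻³¹)(2.61×10⁴)² + (1.602×10⁻¹⁹)(1100)(0.0106) ≈ 3.103×10⁻²² J + 1.868×10⁻¹⁸ J ≈ 1.868×10⁻¹⁸ J.
v_f = √(2·1.868×10⁻¹⁸/9.109×10⁻³¹) ≈ 2.03×10⁶ m/s.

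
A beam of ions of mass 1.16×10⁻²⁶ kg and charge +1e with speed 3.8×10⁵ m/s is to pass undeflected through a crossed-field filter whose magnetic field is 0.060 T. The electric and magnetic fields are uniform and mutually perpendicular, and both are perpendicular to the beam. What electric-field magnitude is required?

E = 2.3×10⁴ V/m

For straight-line motion qE = qvB, so E = vB.
E = 3.8×10⁵ × 0.060 = 2.3×10⁴ V/m.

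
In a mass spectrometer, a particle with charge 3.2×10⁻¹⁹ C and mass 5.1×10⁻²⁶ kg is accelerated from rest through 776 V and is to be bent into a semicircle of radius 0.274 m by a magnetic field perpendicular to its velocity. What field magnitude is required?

v = √(2|q|V/m) = √(2·3.2×10⁻¹⁹·776/5.1×10⁻²⁶) ≈ 9.868×10⁴ m/s.
B = mv/(|q|r) = (5.1×10⁻²⁶)(9.868×10⁴)/((3.2×10⁻¹⁹)(0.274)) ≈ 0.0574 T.

B ≈ 0.0574 T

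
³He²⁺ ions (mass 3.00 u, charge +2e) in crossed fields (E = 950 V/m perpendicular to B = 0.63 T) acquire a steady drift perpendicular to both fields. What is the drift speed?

The steady drift has the magnetic force balancing the electric force, so v_d = E/B.
v_d = 950/0.63 = 1500 m/s.

v_d ≈ 1500 m/s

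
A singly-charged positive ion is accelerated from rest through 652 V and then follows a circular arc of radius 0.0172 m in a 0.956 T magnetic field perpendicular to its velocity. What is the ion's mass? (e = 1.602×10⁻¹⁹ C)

m ≈ 3.32×10⁻²⁶ kg

Combine |q|V = ½mv² and r = mv/(|q|B): eliminate v to get m = qB²r²/(2V).
m = (1.602×10⁻¹⁹)(0.956)²(0.0172)²/(2·652) ≈ 3.32×10⁻²⁶ kg.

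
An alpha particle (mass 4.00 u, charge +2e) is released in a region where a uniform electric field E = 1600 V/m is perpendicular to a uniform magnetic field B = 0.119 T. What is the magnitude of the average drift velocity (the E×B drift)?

In crossed fields the guiding centre drifts at v_d = |E×B|/B² = E/B, independent of charge and mass.
v_d = 1600/0.119 = 1.34×10⁴ m/s.

v_d ≈ 1.34×10⁴ m/s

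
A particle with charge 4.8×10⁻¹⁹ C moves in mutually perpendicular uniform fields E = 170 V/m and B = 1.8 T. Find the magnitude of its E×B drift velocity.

In crossed fields the guiding centre drifts at v_d = |E×B|/B² = E/B, independent of charge and mass.
v_d = 170/1.8 = 94 m/s.

v_d ≈ 94 m/s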